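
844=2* 422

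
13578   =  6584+6994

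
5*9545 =47725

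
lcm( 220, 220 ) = 220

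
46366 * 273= 12657918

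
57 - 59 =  - 2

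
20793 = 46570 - 25777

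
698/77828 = 349/38914 = 0.01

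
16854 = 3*5618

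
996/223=996/223 = 4.47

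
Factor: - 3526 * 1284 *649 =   -  2^3*3^1*11^1 * 41^1 * 43^1*59^1 *107^1 = - 2938272216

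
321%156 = 9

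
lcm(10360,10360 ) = 10360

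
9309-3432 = 5877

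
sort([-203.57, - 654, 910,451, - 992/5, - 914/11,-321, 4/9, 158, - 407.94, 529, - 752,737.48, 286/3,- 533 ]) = [-752 ,  -  654,  -  533 , - 407.94, - 321, - 203.57, - 992/5, - 914/11, 4/9,286/3, 158,451,529,737.48, 910] 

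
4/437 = 4/437 = 0.01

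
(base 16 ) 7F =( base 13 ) 9a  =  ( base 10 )127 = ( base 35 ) 3m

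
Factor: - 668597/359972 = -2^( - 2)*31^( - 1)*439^1*1523^1* 2903^( - 1)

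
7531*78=587418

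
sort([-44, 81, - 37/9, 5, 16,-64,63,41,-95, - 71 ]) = [ - 95,  -  71, -64, - 44, - 37/9,5,16, 41, 63, 81] 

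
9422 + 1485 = 10907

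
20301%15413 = 4888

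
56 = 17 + 39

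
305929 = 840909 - 534980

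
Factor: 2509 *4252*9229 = 98457445372=2^2*11^1*13^1*193^1*839^1*1063^1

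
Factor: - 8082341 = -53^1*73^1*2089^1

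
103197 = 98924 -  -4273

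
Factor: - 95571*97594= - 2^1*3^2*7^2*37^1 * 41^1*6971^1= -9327156174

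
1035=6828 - 5793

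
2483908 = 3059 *812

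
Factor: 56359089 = 3^2 * 113^1*151^1*367^1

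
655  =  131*5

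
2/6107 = 2/6107 = 0.00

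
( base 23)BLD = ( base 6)45123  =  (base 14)2431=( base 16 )18AB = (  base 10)6315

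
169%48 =25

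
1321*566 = 747686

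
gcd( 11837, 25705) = 1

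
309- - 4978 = 5287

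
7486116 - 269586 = 7216530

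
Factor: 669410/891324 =2^( - 1 ) * 3^(  -  5)*5^1*73^1 =365/486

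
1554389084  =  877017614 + 677371470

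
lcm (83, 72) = 5976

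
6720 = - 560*( - 12 ) 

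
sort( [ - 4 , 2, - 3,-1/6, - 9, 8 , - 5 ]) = [ - 9,-5 , - 4 , - 3, - 1/6, 2, 8] 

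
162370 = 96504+65866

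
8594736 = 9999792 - 1405056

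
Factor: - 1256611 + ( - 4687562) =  - 5944173  =  - 3^1*67^1*29573^1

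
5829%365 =354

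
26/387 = 26/387 =0.07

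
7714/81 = 7714/81 = 95.23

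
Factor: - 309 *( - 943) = 291387 =3^1*23^1*41^1  *  103^1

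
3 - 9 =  - 6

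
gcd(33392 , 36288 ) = 16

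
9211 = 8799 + 412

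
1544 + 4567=6111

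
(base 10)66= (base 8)102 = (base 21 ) 33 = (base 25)2g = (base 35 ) 1V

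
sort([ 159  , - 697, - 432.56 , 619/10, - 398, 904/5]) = [ - 697,- 432.56, - 398,619/10,159, 904/5] 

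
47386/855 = 55+19/45  =  55.42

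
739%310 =119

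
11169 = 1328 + 9841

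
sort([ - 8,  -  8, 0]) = [ - 8, - 8,0]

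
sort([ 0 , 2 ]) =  [0, 2] 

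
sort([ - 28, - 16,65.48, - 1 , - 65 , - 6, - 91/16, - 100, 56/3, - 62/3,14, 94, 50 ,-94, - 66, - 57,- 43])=[ - 100,-94, - 66, - 65,-57, - 43, - 28, - 62/3 , -16, - 6, - 91/16, - 1,14,  56/3,50, 65.48,94]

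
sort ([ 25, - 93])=[ - 93,25] 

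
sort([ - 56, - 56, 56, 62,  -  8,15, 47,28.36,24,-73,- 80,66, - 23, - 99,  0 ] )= [-99,-80,  -  73, - 56, - 56, - 23, - 8,0,15,24 , 28.36,47,56 , 62, 66 ]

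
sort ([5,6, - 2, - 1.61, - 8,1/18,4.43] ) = [ -8,  -  2,  -  1.61, 1/18,4.43,5,6] 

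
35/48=35/48 = 0.73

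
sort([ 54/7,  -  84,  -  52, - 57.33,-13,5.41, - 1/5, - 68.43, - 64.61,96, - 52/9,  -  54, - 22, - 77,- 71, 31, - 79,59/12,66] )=[ - 84, - 79,  -  77,- 71,  -  68.43, - 64.61, - 57.33 ,-54  , - 52, - 22, - 13, - 52/9, - 1/5,59/12, 5.41,54/7, 31,66,96]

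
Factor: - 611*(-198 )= 2^1*3^2*11^1*13^1*47^1=120978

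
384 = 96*4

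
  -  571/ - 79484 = 571/79484=0.01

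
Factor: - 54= - 2^1*3^3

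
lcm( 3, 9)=9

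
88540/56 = 22135/14 = 1581.07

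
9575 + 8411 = 17986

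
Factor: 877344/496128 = 481/272 = 2^(  -  4)*13^1 * 17^ ( - 1 )*37^1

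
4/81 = 4/81 = 0.05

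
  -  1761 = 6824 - 8585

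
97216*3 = 291648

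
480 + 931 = 1411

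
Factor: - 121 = -11^2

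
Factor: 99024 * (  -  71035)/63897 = - 2^4*5^1 * 19^(  -  2) * 59^ ( - 1 )*2063^1*14207^1 = -2344723280/21299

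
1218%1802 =1218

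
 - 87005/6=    - 87005/6  =  -  14500.83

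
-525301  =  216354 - 741655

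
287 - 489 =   -  202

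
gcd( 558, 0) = 558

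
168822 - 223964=  -  55142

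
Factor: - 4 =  - 2^2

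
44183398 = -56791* ( - 778) 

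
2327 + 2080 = 4407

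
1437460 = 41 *35060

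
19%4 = 3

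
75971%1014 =935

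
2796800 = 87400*32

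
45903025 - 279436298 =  - 233533273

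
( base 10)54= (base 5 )204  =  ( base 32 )1m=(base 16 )36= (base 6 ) 130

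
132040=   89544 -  - 42496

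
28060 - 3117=24943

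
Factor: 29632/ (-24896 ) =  - 463/389 = -  389^( - 1 )*  463^1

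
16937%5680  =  5577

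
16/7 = 16/7 = 2.29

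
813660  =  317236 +496424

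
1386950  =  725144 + 661806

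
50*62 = 3100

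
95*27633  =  2625135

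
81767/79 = 1035+2/79 = 1035.03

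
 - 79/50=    - 79/50 =-1.58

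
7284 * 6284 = 45772656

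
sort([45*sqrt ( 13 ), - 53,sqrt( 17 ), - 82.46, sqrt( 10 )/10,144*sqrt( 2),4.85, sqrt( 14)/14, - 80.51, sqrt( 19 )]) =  [-82.46 , - 80.51,  -  53, sqrt(14) /14,sqrt(10 )/10,sqrt( 17), sqrt( 19) , 4.85, 45*sqrt( 13), 144 * sqrt (2) ] 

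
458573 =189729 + 268844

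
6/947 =6/947 = 0.01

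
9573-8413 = 1160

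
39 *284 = 11076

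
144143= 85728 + 58415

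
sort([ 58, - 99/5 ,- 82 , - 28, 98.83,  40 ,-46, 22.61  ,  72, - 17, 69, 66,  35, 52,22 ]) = [  -  82, - 46 , - 28, - 99/5,-17,22, 22.61, 35, 40, 52, 58,  66, 69, 72, 98.83 ]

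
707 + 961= 1668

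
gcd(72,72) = 72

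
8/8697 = 8/8697 = 0.00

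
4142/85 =48 + 62/85 =48.73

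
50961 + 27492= 78453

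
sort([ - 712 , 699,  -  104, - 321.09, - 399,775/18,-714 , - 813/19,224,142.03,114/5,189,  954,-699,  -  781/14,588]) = [-714, - 712,-699,  -  399, - 321.09, - 104, - 781/14, - 813/19,114/5,775/18,142.03,189,224,588, 699,954]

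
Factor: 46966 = 2^1*23^1*1021^1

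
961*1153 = 1108033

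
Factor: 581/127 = 7^1*83^1 *127^( - 1)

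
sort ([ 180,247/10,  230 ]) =[ 247/10, 180, 230]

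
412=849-437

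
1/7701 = 1/7701  =  0.00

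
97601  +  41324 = 138925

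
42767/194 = 42767/194=220.45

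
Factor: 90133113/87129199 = 3^1*7^1  *17^( - 1 )*23^1*181^1*1031^1*5125247^( - 1)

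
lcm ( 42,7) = 42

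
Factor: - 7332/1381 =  - 2^2*3^1*13^1 *47^1*1381^( - 1)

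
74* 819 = 60606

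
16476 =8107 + 8369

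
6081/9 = 2027/3 = 675.67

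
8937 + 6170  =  15107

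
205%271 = 205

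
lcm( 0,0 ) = 0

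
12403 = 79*157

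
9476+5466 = 14942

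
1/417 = 1/417 = 0.00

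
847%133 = 49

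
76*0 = 0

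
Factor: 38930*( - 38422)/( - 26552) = 373942115/6638 = 2^ ( - 1 )*5^1*17^1 * 229^1*3319^( - 1 )*19211^1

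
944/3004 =236/751 = 0.31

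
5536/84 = 65  +  19/21= 65.90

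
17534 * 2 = 35068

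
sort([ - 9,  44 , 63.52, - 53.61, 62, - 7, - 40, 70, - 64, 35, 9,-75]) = [ - 75,-64, - 53.61,-40, - 9, - 7, 9, 35, 44, 62, 63.52, 70] 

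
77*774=59598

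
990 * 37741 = 37363590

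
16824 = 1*16824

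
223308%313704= 223308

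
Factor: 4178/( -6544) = -2^ ( - 3)*409^( - 1)*2089^1 = - 2089/3272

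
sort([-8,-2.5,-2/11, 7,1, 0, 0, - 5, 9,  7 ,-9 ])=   [ - 9, - 8,-5, - 2.5,  -  2/11,  0,0, 1, 7, 7,9]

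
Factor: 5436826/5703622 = 2718413/2851811 =61^(-1 )*46751^( - 1)*2718413^1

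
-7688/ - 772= 1922/193 = 9.96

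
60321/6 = 10053+1/2 = 10053.50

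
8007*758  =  6069306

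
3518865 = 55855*63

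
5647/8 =5647/8 = 705.88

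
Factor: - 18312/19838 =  - 12/13 = - 2^2*3^1*13^( - 1) 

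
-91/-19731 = 91/19731= 0.00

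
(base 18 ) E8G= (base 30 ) 56g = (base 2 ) 1001001011000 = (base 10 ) 4696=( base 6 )33424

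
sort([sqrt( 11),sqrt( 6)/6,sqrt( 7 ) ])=[sqrt( 6)/6,sqrt( 7),  sqrt( 11 )]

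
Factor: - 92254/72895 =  -2^1*5^( - 1) *61^( - 1)*193^1=- 386/305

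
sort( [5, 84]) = [ 5, 84]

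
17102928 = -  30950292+48053220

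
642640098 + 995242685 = 1637882783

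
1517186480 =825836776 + 691349704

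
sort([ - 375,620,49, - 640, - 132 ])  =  [ - 640, - 375,  -  132 , 49, 620 ]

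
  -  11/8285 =  -  1+ 8274/8285=- 0.00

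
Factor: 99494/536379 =2^1*3^ ( - 1 )*49747^1*178793^( - 1)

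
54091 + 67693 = 121784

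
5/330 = 1/66= 0.02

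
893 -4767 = -3874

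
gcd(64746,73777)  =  11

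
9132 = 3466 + 5666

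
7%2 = 1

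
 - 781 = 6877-7658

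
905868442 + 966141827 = 1872010269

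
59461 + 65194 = 124655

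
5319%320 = 199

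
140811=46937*3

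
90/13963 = 90/13963=   0.01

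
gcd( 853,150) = 1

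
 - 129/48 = - 43/16 = - 2.69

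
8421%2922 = 2577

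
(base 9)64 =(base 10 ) 58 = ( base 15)3d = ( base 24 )2A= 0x3A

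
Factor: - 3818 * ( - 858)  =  3275844 =2^2*3^1 * 11^1* 13^1*23^1*83^1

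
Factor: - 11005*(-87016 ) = 957611080 = 2^3*5^1 * 31^1 * 71^1*73^1*149^1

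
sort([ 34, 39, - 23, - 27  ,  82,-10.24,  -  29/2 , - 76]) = [ - 76,-27, - 23, - 29/2,  -  10.24,34, 39, 82] 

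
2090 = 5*418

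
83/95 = 83/95 = 0.87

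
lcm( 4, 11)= 44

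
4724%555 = 284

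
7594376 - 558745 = 7035631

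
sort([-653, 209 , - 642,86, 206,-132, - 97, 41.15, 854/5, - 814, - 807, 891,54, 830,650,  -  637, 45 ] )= [ - 814, -807, - 653, - 642, - 637, - 132, - 97, 41.15,  45 , 54,86, 854/5,206,  209, 650, 830, 891]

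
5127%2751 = 2376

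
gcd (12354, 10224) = 426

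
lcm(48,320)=960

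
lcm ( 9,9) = 9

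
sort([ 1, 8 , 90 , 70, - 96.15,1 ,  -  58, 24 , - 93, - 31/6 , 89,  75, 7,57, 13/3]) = [-96.15,  -  93, - 58, - 31/6,1, 1,13/3,  7, 8,  24 , 57,  70,  75 , 89, 90 ] 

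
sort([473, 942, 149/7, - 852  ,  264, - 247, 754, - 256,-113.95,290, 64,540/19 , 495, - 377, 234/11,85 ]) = [ - 852, -377, -256, - 247, - 113.95,  234/11, 149/7 , 540/19, 64, 85,264, 290,473,495, 754, 942 ]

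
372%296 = 76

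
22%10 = 2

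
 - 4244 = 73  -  4317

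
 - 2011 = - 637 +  - 1374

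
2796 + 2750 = 5546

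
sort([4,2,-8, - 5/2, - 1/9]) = [ - 8, - 5/2,-1/9,2, 4]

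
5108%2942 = 2166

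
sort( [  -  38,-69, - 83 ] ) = [ - 83, - 69, - 38] 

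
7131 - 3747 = 3384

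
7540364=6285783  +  1254581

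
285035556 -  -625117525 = 910153081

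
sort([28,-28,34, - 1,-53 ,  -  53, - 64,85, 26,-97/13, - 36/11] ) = [ - 64, - 53,  -  53, -28, - 97/13,-36/11, - 1,26,28, 34,85] 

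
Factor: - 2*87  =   - 2^1*3^1*29^1 =- 174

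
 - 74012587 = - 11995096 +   -  62017491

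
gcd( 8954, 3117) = 1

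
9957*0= 0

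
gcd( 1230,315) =15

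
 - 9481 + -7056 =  - 16537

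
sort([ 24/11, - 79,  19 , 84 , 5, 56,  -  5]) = [ - 79,-5,24/11,5,19,  56,  84]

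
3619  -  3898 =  - 279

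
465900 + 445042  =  910942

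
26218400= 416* 63025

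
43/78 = 43/78 = 0.55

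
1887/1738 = 1 + 149/1738 = 1.09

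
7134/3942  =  1 +532/657 =1.81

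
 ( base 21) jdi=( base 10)8670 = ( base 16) 21DE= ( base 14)3234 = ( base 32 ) 8EU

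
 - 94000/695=-18800/139 = - 135.25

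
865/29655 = 173/5931 = 0.03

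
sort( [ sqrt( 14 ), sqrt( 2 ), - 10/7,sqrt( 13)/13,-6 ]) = [ - 6, - 10/7,sqrt(13) /13,sqrt( 2), sqrt( 14)]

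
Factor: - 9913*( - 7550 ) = 2^1*5^2*23^1*151^1*431^1 = 74843150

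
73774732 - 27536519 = 46238213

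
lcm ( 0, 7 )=0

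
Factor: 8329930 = 2^1 * 5^1*7^1*127^1*937^1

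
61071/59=1035  +  6/59  =  1035.10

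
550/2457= 550/2457 = 0.22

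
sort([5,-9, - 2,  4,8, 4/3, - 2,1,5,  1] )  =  [- 9, - 2,  -  2  ,  1,1, 4/3,4,5,5,8]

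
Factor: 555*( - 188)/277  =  -2^2*3^1*5^1*37^1 * 47^1*277^( -1) = - 104340/277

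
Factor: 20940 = 2^2*3^1*5^1*349^1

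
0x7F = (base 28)4F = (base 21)61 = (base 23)5c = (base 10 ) 127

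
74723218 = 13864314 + 60858904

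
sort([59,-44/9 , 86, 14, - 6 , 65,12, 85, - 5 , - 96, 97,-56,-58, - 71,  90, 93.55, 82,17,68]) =[-96,- 71, -58,  -  56, - 6, - 5,-44/9,12 , 14 , 17,  59,65,68, 82,85, 86,90,93.55, 97]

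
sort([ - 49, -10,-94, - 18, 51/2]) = [ - 94,-49, - 18, - 10, 51/2]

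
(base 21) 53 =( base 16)6c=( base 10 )108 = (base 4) 1230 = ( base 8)154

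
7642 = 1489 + 6153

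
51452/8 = 6431 + 1/2 = 6431.50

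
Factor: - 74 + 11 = -3^2*7^1   =  - 63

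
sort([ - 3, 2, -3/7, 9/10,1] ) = [ - 3, - 3/7,9/10 , 1, 2 ]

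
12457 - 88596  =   - 76139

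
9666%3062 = 480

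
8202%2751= 2700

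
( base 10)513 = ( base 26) jj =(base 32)G1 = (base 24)l9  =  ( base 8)1001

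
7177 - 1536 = 5641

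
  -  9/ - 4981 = 9/4981  =  0.00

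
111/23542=111/23542 = 0.00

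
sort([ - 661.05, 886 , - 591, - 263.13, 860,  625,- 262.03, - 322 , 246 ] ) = [- 661.05, - 591, - 322 , - 263.13,-262.03, 246, 625,860 , 886 ]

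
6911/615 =6911/615  =  11.24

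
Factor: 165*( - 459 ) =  - 75735  =  - 3^4*5^1*11^1*17^1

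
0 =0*3158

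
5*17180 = 85900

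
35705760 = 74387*480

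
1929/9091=1929/9091 = 0.21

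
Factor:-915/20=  - 2^(-2 )*3^1 * 61^1=- 183/4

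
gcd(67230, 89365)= 5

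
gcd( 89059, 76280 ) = 1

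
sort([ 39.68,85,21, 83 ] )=[ 21, 39.68, 83, 85 ]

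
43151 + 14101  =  57252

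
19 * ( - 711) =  - 13509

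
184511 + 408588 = 593099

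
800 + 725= 1525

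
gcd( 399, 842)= 1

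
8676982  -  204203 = 8472779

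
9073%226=33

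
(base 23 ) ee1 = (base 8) 17061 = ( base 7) 31351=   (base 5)221404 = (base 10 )7729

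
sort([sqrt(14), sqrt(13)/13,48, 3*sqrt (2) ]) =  [ sqrt ( 13)/13, sqrt( 14 ) , 3*sqrt( 2), 48 ] 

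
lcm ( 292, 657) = 2628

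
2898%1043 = 812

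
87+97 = 184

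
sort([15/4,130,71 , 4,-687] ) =[ - 687 , 15/4,  4,71,130 ] 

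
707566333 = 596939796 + 110626537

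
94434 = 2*47217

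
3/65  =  3/65 = 0.05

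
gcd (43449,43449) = 43449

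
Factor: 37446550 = 2^1*5^2*43^1*17417^1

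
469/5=469/5 = 93.80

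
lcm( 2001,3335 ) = 10005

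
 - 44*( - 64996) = 2859824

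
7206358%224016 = 37846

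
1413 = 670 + 743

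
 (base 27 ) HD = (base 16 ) 1d8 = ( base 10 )472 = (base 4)13120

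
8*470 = 3760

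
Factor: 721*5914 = 4263994 = 2^1*7^1*103^1*2957^1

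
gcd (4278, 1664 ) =2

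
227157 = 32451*7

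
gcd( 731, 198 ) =1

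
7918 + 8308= 16226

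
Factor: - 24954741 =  - 3^2*7^1 * 396107^1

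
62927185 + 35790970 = 98718155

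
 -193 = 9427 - 9620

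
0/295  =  0 = 0.00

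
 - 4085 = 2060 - 6145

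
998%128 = 102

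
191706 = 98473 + 93233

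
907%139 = 73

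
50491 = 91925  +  -41434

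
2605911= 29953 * 87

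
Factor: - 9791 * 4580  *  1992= - 89326817760 = - 2^5 * 3^1 * 5^1*83^1*  229^1 * 9791^1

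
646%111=91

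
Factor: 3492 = 2^2*3^2*97^1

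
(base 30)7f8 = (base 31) 710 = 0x1a66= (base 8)15146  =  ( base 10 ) 6758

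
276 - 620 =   -  344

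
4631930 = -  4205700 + 8837630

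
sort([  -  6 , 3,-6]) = [ - 6,-6, 3]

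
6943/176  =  6943/176 = 39.45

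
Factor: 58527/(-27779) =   -  3^2*7^1*929^1*27779^(-1)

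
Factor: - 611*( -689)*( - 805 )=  - 5^1*7^1*13^2*23^1 * 47^1 * 53^1 = -338888095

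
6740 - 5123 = 1617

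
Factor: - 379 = - 379^1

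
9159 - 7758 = 1401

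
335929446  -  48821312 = 287108134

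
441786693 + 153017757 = 594804450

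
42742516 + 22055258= 64797774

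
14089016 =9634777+4454239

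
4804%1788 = 1228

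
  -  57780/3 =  - 19260= - 19260.00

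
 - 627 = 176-803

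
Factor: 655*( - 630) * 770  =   - 2^2*3^2*5^3*7^2*11^1*131^1=- 317740500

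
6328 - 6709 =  - 381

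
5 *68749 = 343745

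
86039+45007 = 131046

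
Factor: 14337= 3^5*59^1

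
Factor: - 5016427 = -13^2*29683^1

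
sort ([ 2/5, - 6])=[ - 6, 2/5 ]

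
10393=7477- - 2916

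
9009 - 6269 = 2740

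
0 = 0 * 747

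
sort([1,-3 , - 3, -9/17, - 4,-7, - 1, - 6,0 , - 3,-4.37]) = [-7 , - 6,-4.37,-4, - 3, - 3, - 3 , - 1, - 9/17, 0, 1 ]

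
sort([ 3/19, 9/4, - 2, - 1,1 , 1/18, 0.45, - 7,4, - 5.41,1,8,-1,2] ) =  [ - 7, - 5.41, - 2,  -  1, - 1,  1/18,3/19 , 0.45,1,1,  2,  9/4, 4,8]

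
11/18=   11/18 =0.61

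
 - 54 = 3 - 57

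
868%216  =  4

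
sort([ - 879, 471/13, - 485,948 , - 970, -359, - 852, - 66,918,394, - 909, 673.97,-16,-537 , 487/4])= [  -  970 ,-909,-879,-852, - 537, - 485,-359,- 66, - 16,471/13,487/4,394,673.97,918,948 ]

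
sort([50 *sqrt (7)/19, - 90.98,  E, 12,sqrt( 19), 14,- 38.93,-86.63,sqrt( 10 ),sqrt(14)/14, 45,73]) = [ - 90.98, - 86.63, - 38.93, sqrt( 14) /14,E , sqrt ( 10 ), sqrt( 19),50 * sqrt ( 7 ) /19, 12,  14, 45,73 ] 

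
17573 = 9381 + 8192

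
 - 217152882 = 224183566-441336448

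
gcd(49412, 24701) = 1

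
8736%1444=72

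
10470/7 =1495 + 5/7= 1495.71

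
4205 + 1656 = 5861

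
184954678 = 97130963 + 87823715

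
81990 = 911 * 90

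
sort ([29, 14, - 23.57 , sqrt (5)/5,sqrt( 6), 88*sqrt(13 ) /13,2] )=[-23.57, sqrt(5)/5, 2, sqrt(6), 14, 88*sqrt(13)/13, 29] 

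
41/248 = 41/248 = 0.17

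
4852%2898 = 1954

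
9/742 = 9/742 = 0.01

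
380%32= 28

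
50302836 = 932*53973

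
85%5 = 0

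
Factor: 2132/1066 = 2= 2^1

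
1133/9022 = 1133/9022 = 0.13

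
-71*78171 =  - 5550141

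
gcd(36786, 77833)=1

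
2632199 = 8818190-6185991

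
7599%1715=739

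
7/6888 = 1/984=0.00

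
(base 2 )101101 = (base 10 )45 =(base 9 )50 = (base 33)1C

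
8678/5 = 1735 + 3/5 = 1735.60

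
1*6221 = 6221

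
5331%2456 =419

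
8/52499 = 8/52499=0.00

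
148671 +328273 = 476944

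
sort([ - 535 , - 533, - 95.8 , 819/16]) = [ - 535,-533, - 95.8, 819/16]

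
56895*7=398265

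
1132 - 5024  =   - 3892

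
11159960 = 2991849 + 8168111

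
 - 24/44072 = -1+5506/5509 = - 0.00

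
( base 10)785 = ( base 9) 1062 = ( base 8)1421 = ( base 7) 2201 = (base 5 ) 11120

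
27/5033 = 27/5033 = 0.01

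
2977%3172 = 2977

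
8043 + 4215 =12258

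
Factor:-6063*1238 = -2^1*3^1*43^1 * 47^1*619^1=- 7505994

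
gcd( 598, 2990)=598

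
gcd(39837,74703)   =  3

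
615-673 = - 58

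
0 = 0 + 0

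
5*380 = 1900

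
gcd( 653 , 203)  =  1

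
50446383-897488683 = -847042300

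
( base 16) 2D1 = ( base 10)721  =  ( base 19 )1ii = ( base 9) 881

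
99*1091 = 108009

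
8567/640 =8567/640 = 13.39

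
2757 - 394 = 2363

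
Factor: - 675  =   - 3^3*5^2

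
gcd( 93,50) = 1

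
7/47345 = 7/47345 =0.00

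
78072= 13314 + 64758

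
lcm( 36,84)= 252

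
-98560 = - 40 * 2464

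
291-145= 146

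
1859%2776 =1859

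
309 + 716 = 1025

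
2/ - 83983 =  - 1 + 83981/83983 = - 0.00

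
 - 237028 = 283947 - 520975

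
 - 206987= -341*607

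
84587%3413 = 2675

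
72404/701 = 72404/701 = 103.29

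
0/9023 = 0=0.00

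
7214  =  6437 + 777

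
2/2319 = 2/2319 =0.00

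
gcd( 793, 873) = 1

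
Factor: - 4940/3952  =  -5/4=-2^ ( - 2)*5^1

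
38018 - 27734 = 10284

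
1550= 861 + 689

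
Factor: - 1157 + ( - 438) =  - 1595 = - 5^1*11^1 * 29^1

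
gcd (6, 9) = 3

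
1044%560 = 484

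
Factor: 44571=3^1*83^1*179^1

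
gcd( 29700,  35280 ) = 180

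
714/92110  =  357/46055 = 0.01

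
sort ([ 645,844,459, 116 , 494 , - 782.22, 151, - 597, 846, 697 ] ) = [-782.22 , - 597, 116,  151, 459,  494, 645,697,  844,846 ] 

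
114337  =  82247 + 32090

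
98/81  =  98/81 = 1.21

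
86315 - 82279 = 4036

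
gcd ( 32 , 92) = 4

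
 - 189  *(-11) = 2079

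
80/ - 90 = -1 + 1/9 = - 0.89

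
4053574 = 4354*931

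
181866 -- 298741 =480607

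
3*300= 900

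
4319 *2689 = 11613791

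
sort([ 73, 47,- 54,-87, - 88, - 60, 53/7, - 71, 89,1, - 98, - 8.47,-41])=[ - 98, - 88 ,-87,-71,-60, - 54, - 41,-8.47,1, 53/7, 47, 73, 89 ]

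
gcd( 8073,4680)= 117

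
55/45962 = 55/45962 = 0.00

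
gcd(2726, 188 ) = 94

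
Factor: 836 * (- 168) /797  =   - 2^5*3^1 * 7^1*11^1 * 19^1*797^( - 1 )=-140448/797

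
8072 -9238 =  - 1166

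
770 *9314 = 7171780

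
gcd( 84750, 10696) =2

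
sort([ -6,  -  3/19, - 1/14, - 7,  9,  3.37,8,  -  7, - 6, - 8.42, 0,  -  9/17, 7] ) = [ - 8.42, - 7, - 7,-6, - 6,  -  9/17, -3/19 ,  -  1/14, 0,3.37,7, 8,9 ]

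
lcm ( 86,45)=3870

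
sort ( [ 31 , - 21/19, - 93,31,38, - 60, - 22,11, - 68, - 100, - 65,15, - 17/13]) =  [ - 100,-93, - 68, - 65,  -  60, - 22, - 17/13, - 21/19,11,15, 31,31,38]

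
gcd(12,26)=2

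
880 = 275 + 605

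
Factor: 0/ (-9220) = 0^1 = 0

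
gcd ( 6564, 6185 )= 1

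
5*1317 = 6585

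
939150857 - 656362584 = 282788273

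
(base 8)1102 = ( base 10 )578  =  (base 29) jr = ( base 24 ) 102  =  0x242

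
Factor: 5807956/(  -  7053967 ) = - 2^2 *7^1*11^1 * 109^1*173^1*857^(-1 )*8231^( - 1)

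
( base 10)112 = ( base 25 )4c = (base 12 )94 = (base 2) 1110000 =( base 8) 160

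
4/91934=2/45967 = 0.00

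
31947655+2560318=34507973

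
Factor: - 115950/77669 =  - 2^1 *3^1 * 5^2 * 101^( - 1 )*769^( - 1)*773^1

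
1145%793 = 352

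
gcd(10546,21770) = 2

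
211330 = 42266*5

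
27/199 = 27/199 = 0.14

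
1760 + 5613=7373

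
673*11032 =7424536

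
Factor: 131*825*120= 12969000 = 2^3*3^2*5^3*11^1*131^1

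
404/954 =202/477 = 0.42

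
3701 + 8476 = 12177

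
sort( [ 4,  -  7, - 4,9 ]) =[ - 7, - 4,4, 9]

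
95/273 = 95/273 = 0.35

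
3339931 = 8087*413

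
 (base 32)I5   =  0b1001000101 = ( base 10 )581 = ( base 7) 1460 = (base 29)k1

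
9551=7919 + 1632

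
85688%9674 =8296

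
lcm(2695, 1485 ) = 72765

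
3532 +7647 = 11179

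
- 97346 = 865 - 98211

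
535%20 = 15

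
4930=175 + 4755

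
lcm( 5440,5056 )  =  429760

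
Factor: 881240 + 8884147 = 9765387= 3^3 * 101^1*3581^1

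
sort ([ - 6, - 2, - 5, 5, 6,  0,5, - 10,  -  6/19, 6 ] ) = [ - 10, - 6, - 5, - 2,-6/19 , 0, 5, 5 , 6, 6]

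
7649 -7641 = 8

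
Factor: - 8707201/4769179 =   -  61^1*349^1*409^1*1871^ ( - 1)*2549^(-1)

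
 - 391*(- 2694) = 1053354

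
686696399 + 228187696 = 914884095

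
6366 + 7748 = 14114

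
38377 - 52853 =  - 14476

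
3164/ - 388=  - 9 + 82/97 =- 8.15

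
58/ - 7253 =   -  58/7253  =  - 0.01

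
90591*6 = 543546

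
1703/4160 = 131/320 = 0.41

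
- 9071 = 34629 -43700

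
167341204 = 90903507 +76437697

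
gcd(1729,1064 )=133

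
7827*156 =1221012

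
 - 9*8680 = - 78120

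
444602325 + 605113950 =1049716275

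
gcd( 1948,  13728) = 4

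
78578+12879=91457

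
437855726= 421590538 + 16265188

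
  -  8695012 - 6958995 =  - 15654007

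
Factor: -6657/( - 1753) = 3^1*7^1*317^1*1753^( - 1) 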